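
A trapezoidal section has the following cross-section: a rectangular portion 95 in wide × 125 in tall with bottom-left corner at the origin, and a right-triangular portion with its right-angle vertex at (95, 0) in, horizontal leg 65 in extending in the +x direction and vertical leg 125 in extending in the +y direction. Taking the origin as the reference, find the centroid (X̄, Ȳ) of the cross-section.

rectangular portion: A = 95 × 125 = 11875.00, centroid at (47.50, 62.50).
triangular portion: A = ½·65·125 = 4062.50, centroid at (116.67, 41.67).
ΣA = 15937.50 in²
ΣAX̄ = (11875.00)(47.50) + (4062.50)(116.67) = 1038020.83 in³
ΣAȲ = (11875.00)(62.50) + (4062.50)(41.67) = 911458.33 in³
X̄ = 1038020.83 / 15937.50 = 65.13 in
Ȳ = 911458.33 / 15937.50 = 57.19 in

X̄ = 65.13 in, Ȳ = 57.19 in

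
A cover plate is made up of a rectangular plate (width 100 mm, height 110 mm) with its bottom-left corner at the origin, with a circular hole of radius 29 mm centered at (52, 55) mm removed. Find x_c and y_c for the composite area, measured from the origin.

Part | A | x̄ᵢ | ȳᵢ | A·x̄ᵢ | A·ȳᵢ
plate | 11000.00 | 50.00 | 55.00 | 550000.00 | 605000.00
hole | -2642.08 | 52.00 | 55.00 | -137388.13 | -145314.37
Σ | 8357.92 |  |  | 412611.87 | 459685.63
x_c = 412611.87 / 8357.92 = 49.37 mm
y_c = 459685.63 / 8357.92 = 55.00 mm

x_c = 49.37 mm, y_c = 55.00 mm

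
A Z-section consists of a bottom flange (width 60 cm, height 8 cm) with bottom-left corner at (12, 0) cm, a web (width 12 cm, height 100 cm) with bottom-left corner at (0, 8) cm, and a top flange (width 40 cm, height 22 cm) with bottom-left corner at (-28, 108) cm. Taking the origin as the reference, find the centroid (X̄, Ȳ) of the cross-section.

Part | A | x̄ᵢ | ȳᵢ | A·x̄ᵢ | A·ȳᵢ
bottom flange | 480.00 | 42.00 | 4.00 | 20160.00 | 1920.00
web | 1200.00 | 6.00 | 58.00 | 7200.00 | 69600.00
top flange | 880.00 | -8.00 | 119.00 | -7040.00 | 104720.00
Σ | 2560.00 |  |  | 20320.00 | 176240.00
X̄ = 20320.00 / 2560.00 = 7.94 cm
Ȳ = 176240.00 / 2560.00 = 68.84 cm

X̄ = 7.94 cm, Ȳ = 68.84 cm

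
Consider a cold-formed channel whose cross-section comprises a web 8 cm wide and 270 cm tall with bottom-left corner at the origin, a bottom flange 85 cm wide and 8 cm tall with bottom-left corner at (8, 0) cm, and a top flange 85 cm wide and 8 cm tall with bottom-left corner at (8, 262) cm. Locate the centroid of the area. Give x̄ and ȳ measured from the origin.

x̄ = 21.97 cm, ȳ = 135.00 cm

Part | A | x̄ᵢ | ȳᵢ | A·x̄ᵢ | A·ȳᵢ
web | 2160.00 | 4.00 | 135.00 | 8640.00 | 291600.00
bottom flange | 680.00 | 50.50 | 4.00 | 34340.00 | 2720.00
top flange | 680.00 | 50.50 | 266.00 | 34340.00 | 180880.00
Σ | 3520.00 |  |  | 77320.00 | 475200.00
x̄ = 77320.00 / 3520.00 = 21.97 cm
ȳ = 475200.00 / 3520.00 = 135.00 cm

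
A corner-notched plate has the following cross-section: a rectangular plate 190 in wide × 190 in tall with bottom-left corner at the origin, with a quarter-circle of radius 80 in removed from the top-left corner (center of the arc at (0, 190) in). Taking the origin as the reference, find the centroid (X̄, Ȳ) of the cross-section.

plate: A = 190 × 190 = 36100.00, centroid at (95.00, 95.00).
removed quarter-circle: A = −¼π·80² = -5026.55, centroid at (33.95, 156.05).
ΣA = 31073.45 in², ΣAX̄ = 3258833.33 in³, ΣAȲ = 2645122.50 in³.
X̄ = 3258833.33/31073.45 = 104.88 in; Ȳ = 2645122.50/31073.45 = 85.12 in.

X̄ = 104.88 in, Ȳ = 85.12 in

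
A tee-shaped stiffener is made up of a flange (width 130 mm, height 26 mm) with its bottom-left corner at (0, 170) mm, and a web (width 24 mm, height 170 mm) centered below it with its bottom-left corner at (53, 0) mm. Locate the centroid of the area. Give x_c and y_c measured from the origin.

x_c = 65.00 mm, y_c = 129.40 mm

web: A = 24 × 170 = 4080.00, centroid at (65.00, 85.00).
flange: A = 130 × 26 = 3380.00, centroid at (65.00, 183.00).
ΣA = 7460.00 mm², ΣAx_c = 484900.00 mm³, ΣAy_c = 965340.00 mm³.
x_c = 484900.00/7460.00 = 65.00 mm; y_c = 965340.00/7460.00 = 129.40 mm.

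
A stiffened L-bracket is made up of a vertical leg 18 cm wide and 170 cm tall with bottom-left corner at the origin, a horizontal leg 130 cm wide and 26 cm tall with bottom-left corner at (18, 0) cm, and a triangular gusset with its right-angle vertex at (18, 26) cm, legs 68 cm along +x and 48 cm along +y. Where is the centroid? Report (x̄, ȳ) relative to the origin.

vertical leg: A = 18 × 170 = 3060.00, centroid at (9.00, 85.00).
horizontal leg: A = 130 × 26 = 3380.00, centroid at (83.00, 13.00).
gusset: A = ½·68·48 = 1632.00, centroid at (40.67, 42.00).
ΣA = 8072.00 cm², ΣAx̄ = 374448.00 cm³, ΣAȳ = 372584.00 cm³.
x̄ = 374448.00/8072.00 = 46.39 cm; ȳ = 372584.00/8072.00 = 46.16 cm.

x̄ = 46.39 cm, ȳ = 46.16 cm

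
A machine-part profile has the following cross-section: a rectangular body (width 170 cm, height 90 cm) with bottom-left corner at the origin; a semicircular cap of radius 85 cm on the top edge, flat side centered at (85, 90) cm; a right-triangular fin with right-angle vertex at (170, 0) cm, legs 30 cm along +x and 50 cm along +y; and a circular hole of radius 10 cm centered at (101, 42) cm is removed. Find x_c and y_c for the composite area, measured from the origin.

Part | A | x̄ᵢ | ȳᵢ | A·x̄ᵢ | A·ȳᵢ
rectangular body | 15300.00 | 85.00 | 45.00 | 1300500.00 | 688500.00
semicircular top | 11349.00 | 85.00 | 126.08 | 964665.29 | 1430826.98
triangular fin | 750.00 | 180.00 | 16.67 | 135000.00 | 12500.00
hole | -314.16 | 101.00 | 42.00 | -31730.09 | -13194.69
Σ | 27084.84 |  |  | 2368435.21 | 2118632.29
x_c = 2368435.21 / 27084.84 = 87.45 cm
y_c = 2118632.29 / 27084.84 = 78.22 cm

x_c = 87.45 cm, y_c = 78.22 cm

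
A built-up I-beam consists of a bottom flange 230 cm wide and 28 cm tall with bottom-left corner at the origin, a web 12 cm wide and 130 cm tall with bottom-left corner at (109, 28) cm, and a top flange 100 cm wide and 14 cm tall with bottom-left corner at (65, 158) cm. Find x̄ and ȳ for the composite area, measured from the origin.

x̄ = 115.00 cm, ȳ = 49.60 cm

bottom flange: A = 230 × 28 = 6440.00, centroid at (115.00, 14.00).
web: A = 12 × 130 = 1560.00, centroid at (115.00, 93.00).
top flange: A = 100 × 14 = 1400.00, centroid at (115.00, 165.00).
ΣA = 9400.00 cm²
ΣAx̄ = (6440.00)(115.00) + (1560.00)(115.00) + (1400.00)(115.00) = 1081000.00 cm³
ΣAȳ = (6440.00)(14.00) + (1560.00)(93.00) + (1400.00)(165.00) = 466240.00 cm³
x̄ = 1081000.00 / 9400.00 = 115.00 cm
ȳ = 466240.00 / 9400.00 = 49.60 cm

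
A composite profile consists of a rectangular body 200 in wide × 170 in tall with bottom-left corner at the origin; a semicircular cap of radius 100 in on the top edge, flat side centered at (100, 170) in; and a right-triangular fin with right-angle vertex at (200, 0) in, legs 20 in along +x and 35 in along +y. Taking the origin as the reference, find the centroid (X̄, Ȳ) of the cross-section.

rectangular body: A = 200 × 170 = 34000.00, centroid at (100.00, 85.00).
semicircular top: A = ½π·100² = 15707.96, centroid at (100.00, 212.44).
triangular fin: A = ½·20·35 = 350.00, centroid at (206.67, 11.67).
ΣA = 50057.96 in², ΣAX̄ = 5043129.66 in³, ΣAȲ = 6231103.76 in³.
X̄ = 5043129.66/50057.96 = 100.75 in; Ȳ = 6231103.76/50057.96 = 124.48 in.

X̄ = 100.75 in, Ȳ = 124.48 in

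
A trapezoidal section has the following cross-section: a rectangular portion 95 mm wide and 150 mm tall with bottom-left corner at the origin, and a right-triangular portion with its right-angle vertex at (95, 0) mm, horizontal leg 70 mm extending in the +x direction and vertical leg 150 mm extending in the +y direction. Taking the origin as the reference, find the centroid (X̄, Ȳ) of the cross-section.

rectangular portion: A = 95 × 150 = 14250.00, centroid at (47.50, 75.00).
triangular portion: A = ½·70·150 = 5250.00, centroid at (118.33, 50.00).
ΣA = 19500.00 mm²
ΣAX̄ = (14250.00)(47.50) + (5250.00)(118.33) = 1298125.00 mm³
ΣAȲ = (14250.00)(75.00) + (5250.00)(50.00) = 1331250.00 mm³
X̄ = 1298125.00 / 19500.00 = 66.57 mm
Ȳ = 1331250.00 / 19500.00 = 68.27 mm

X̄ = 66.57 mm, Ȳ = 68.27 mm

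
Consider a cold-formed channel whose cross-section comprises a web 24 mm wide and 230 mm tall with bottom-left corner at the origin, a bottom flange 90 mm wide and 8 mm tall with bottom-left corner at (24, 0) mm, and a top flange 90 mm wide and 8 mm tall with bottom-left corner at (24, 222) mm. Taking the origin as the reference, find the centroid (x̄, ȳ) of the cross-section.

x̄ = 23.79 mm, ȳ = 115.00 mm

Part | A | x̄ᵢ | ȳᵢ | A·x̄ᵢ | A·ȳᵢ
web | 5520.00 | 12.00 | 115.00 | 66240.00 | 634800.00
bottom flange | 720.00 | 69.00 | 4.00 | 49680.00 | 2880.00
top flange | 720.00 | 69.00 | 226.00 | 49680.00 | 162720.00
Σ | 6960.00 |  |  | 165600.00 | 800400.00
x̄ = 165600.00 / 6960.00 = 23.79 mm
ȳ = 800400.00 / 6960.00 = 115.00 mm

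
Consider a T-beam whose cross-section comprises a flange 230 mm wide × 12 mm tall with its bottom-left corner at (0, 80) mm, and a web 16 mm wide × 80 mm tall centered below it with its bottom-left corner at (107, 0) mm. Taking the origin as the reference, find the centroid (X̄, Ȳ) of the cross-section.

web: A = 16 × 80 = 1280.00, centroid at (115.00, 40.00).
flange: A = 230 × 12 = 2760.00, centroid at (115.00, 86.00).
ΣA = 4040.00 mm², ΣAX̄ = 464600.00 mm³, ΣAȲ = 288560.00 mm³.
X̄ = 464600.00/4040.00 = 115.00 mm; Ȳ = 288560.00/4040.00 = 71.43 mm.

X̄ = 115.00 mm, Ȳ = 71.43 mm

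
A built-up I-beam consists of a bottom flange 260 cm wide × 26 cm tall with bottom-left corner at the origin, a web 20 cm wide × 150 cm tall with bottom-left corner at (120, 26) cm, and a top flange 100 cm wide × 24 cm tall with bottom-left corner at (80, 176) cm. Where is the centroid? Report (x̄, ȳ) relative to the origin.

x̄ = 130.00 cm, ȳ = 69.25 cm

Part | A | x̄ᵢ | ȳᵢ | A·x̄ᵢ | A·ȳᵢ
bottom flange | 6760.00 | 130.00 | 13.00 | 878800.00 | 87880.00
web | 3000.00 | 130.00 | 101.00 | 390000.00 | 303000.00
top flange | 2400.00 | 130.00 | 188.00 | 312000.00 | 451200.00
Σ | 12160.00 |  |  | 1580800.00 | 842080.00
x̄ = 1580800.00 / 12160.00 = 130.00 cm
ȳ = 842080.00 / 12160.00 = 69.25 cm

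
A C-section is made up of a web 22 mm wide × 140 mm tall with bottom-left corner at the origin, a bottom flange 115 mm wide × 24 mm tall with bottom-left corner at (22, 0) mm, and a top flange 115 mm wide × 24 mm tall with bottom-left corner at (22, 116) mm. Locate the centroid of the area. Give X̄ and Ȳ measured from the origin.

X̄ = 54.97 mm, Ȳ = 70.00 mm

web: A = 22 × 140 = 3080.00, centroid at (11.00, 70.00).
bottom flange: A = 115 × 24 = 2760.00, centroid at (79.50, 12.00).
top flange: A = 115 × 24 = 2760.00, centroid at (79.50, 128.00).
ΣA = 8600.00 mm², ΣAX̄ = 472720.00 mm³, ΣAȲ = 602000.00 mm³.
X̄ = 472720.00/8600.00 = 54.97 mm; Ȳ = 602000.00/8600.00 = 70.00 mm.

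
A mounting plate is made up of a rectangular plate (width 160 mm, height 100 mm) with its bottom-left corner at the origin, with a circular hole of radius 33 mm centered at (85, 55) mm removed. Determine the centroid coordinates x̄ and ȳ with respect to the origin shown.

x̄ = 78.64 mm, ȳ = 48.64 mm

plate: A = 160 × 100 = 16000.00, centroid at (80.00, 50.00).
hole: A = −π·33² = -3421.19, centroid at (85.00, 55.00).
ΣA = 12578.81 mm²
ΣAx̄ = (16000.00)(80.00) + (-3421.19)(85.00) = 989198.48 mm³
ΣAȳ = (16000.00)(50.00) + (-3421.19)(55.00) = 611834.31 mm³
x̄ = 989198.48 / 12578.81 = 78.64 mm
ȳ = 611834.31 / 12578.81 = 48.64 mm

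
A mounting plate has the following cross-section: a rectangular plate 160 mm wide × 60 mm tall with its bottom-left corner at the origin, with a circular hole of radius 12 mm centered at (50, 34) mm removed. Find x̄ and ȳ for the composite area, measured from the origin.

x̄ = 81.48 mm, ȳ = 29.80 mm

plate: A = 160 × 60 = 9600.00, centroid at (80.00, 30.00).
hole: A = −π·12² = -452.39, centroid at (50.00, 34.00).
ΣA = 9147.61 mm², ΣAx̄ = 745380.53 mm³, ΣAȳ = 272618.76 mm³.
x̄ = 745380.53/9147.61 = 81.48 mm; ȳ = 272618.76/9147.61 = 29.80 mm.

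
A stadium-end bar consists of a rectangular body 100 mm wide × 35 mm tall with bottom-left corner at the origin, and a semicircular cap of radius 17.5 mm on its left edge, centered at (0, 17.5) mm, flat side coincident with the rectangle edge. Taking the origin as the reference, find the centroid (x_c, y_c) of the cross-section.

rectangular body: A = 100 × 35 = 3500.00, centroid at (50.00, 17.50).
semicircular end: A = ½π·17.5² = 481.06, centroid at (-7.43, 17.50).
ΣA = 3981.06 mm², ΣAx_c = 171427.08 mm³, ΣAy_c = 69668.49 mm³.
x_c = 171427.08/3981.06 = 43.06 mm; y_c = 69668.49/3981.06 = 17.50 mm.

x_c = 43.06 mm, y_c = 17.50 mm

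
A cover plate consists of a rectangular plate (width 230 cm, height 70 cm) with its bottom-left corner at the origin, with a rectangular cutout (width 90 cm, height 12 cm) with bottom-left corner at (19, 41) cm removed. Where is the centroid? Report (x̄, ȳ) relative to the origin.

x̄ = 118.67 cm, ȳ = 34.14 cm

plate: A = 230 × 70 = 16100.00, centroid at (115.00, 35.00).
hole: A = −(90 × 12) = -1080.00, centroid at (64.00, 47.00).
ΣA = 15020.00 cm², ΣAx̄ = 1782380.00 cm³, ΣAȳ = 512740.00 cm³.
x̄ = 1782380.00/15020.00 = 118.67 cm; ȳ = 512740.00/15020.00 = 34.14 cm.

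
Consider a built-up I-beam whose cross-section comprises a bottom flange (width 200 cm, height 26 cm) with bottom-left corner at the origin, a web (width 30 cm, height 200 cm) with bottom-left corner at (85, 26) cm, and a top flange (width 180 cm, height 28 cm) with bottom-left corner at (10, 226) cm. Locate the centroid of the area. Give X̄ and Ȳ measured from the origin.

X̄ = 100.00 cm, Ȳ = 125.20 cm

bottom flange: A = 200 × 26 = 5200.00, centroid at (100.00, 13.00).
web: A = 30 × 200 = 6000.00, centroid at (100.00, 126.00).
top flange: A = 180 × 28 = 5040.00, centroid at (100.00, 240.00).
ΣA = 16240.00 cm², ΣAX̄ = 1624000.00 cm³, ΣAȲ = 2033200.00 cm³.
X̄ = 1624000.00/16240.00 = 100.00 cm; Ȳ = 2033200.00/16240.00 = 125.20 cm.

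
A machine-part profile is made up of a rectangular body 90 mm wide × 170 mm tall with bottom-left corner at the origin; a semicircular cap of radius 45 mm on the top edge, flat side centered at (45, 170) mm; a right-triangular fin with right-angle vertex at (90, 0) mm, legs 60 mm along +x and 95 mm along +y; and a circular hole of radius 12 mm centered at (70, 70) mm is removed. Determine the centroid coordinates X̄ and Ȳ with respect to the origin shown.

rectangular body: A = 90 × 170 = 15300.00, centroid at (45.00, 85.00).
semicircular top: A = ½π·45² = 3180.86, centroid at (45.00, 189.10).
triangular fin: A = ½·60·95 = 2850.00, centroid at (110.00, 31.67).
hole: A = −π·12² = -452.39, centroid at (70.00, 70.00).
ΣA = 20878.47 mm², ΣAX̄ = 1113471.56 mm³, ΣAȲ = 1960579.38 mm³.
X̄ = 1113471.56/20878.47 = 53.33 mm; Ȳ = 1960579.38/20878.47 = 93.90 mm.

X̄ = 53.33 mm, Ȳ = 93.90 mm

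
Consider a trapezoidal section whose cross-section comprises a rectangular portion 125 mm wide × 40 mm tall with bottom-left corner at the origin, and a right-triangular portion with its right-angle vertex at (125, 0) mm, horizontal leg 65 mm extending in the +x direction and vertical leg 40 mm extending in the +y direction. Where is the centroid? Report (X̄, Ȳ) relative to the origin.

X̄ = 79.87 mm, Ȳ = 18.62 mm

rectangular portion: A = 125 × 40 = 5000.00, centroid at (62.50, 20.00).
triangular portion: A = ½·65·40 = 1300.00, centroid at (146.67, 13.33).
ΣA = 6300.00 mm², ΣAX̄ = 503166.67 mm³, ΣAȲ = 117333.33 mm³.
X̄ = 503166.67/6300.00 = 79.87 mm; Ȳ = 117333.33/6300.00 = 18.62 mm.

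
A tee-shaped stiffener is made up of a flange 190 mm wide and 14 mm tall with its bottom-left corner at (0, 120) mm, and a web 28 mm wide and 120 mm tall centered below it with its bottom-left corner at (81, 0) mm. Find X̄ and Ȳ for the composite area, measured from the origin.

Part | A | x̄ᵢ | ȳᵢ | A·x̄ᵢ | A·ȳᵢ
web | 3360.00 | 95.00 | 60.00 | 319200.00 | 201600.00
flange | 2660.00 | 95.00 | 127.00 | 252700.00 | 337820.00
Σ | 6020.00 |  |  | 571900.00 | 539420.00
X̄ = 571900.00 / 6020.00 = 95.00 mm
Ȳ = 539420.00 / 6020.00 = 89.60 mm

X̄ = 95.00 mm, Ȳ = 89.60 mm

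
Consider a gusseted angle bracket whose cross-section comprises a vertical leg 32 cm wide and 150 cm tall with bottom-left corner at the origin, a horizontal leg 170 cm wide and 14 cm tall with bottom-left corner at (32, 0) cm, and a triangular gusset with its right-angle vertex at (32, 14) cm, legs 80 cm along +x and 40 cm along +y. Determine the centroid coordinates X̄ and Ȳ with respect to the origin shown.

Part | A | x̄ᵢ | ȳᵢ | A·x̄ᵢ | A·ȳᵢ
vertical leg | 4800.00 | 16.00 | 75.00 | 76800.00 | 360000.00
horizontal leg | 2380.00 | 117.00 | 7.00 | 278460.00 | 16660.00
gusset | 1600.00 | 58.67 | 27.33 | 93866.67 | 43733.33
Σ | 8780.00 |  |  | 449126.67 | 420393.33
X̄ = 449126.67 / 8780.00 = 51.15 cm
Ȳ = 420393.33 / 8780.00 = 47.88 cm

X̄ = 51.15 cm, Ȳ = 47.88 cm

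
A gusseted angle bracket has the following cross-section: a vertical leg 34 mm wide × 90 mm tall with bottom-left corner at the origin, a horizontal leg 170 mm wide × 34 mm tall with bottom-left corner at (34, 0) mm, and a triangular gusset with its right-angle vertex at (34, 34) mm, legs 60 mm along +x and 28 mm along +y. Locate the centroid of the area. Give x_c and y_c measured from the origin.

vertical leg: A = 34 × 90 = 3060.00, centroid at (17.00, 45.00).
horizontal leg: A = 170 × 34 = 5780.00, centroid at (119.00, 17.00).
gusset: A = ½·60·28 = 840.00, centroid at (54.00, 43.33).
ΣA = 9680.00 mm², ΣAx_c = 785200.00 mm³, ΣAy_c = 272360.00 mm³.
x_c = 785200.00/9680.00 = 81.12 mm; y_c = 272360.00/9680.00 = 28.14 mm.

x_c = 81.12 mm, y_c = 28.14 mm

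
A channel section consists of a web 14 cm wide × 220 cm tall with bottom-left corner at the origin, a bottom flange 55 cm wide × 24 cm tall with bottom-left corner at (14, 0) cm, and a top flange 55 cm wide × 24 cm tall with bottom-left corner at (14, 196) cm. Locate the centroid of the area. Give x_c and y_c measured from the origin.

web: A = 14 × 220 = 3080.00, centroid at (7.00, 110.00).
bottom flange: A = 55 × 24 = 1320.00, centroid at (41.50, 12.00).
top flange: A = 55 × 24 = 1320.00, centroid at (41.50, 208.00).
ΣA = 5720.00 cm², ΣAx_c = 131120.00 cm³, ΣAy_c = 629200.00 cm³.
x_c = 131120.00/5720.00 = 22.92 cm; y_c = 629200.00/5720.00 = 110.00 cm.

x_c = 22.92 cm, y_c = 110.00 cm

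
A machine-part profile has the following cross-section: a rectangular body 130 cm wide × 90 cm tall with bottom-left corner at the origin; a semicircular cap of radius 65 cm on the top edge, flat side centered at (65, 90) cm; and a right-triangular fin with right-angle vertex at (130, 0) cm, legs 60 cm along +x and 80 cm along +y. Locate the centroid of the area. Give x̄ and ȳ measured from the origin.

Part | A | x̄ᵢ | ȳᵢ | A·x̄ᵢ | A·ȳᵢ
rectangular body | 11700.00 | 65.00 | 45.00 | 760500.00 | 526500.00
semicircular top | 6636.61 | 65.00 | 117.59 | 431379.94 | 780378.64
triangular fin | 2400.00 | 150.00 | 26.67 | 360000.00 | 64000.00
Σ | 20736.61 |  |  | 1551879.94 | 1370878.64
x̄ = 1551879.94 / 20736.61 = 74.84 cm
ȳ = 1370878.64 / 20736.61 = 66.11 cm

x̄ = 74.84 cm, ȳ = 66.11 cm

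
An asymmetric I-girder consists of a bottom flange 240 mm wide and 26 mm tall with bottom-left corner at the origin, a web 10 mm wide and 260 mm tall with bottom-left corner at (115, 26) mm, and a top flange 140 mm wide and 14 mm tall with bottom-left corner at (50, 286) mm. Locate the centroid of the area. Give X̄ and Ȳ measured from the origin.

X̄ = 120.00 mm, Ȳ = 98.24 mm

bottom flange: A = 240 × 26 = 6240.00, centroid at (120.00, 13.00).
web: A = 10 × 260 = 2600.00, centroid at (120.00, 156.00).
top flange: A = 140 × 14 = 1960.00, centroid at (120.00, 293.00).
ΣA = 10800.00 mm², ΣAX̄ = 1296000.00 mm³, ΣAȲ = 1061000.00 mm³.
X̄ = 1296000.00/10800.00 = 120.00 mm; Ȳ = 1061000.00/10800.00 = 98.24 mm.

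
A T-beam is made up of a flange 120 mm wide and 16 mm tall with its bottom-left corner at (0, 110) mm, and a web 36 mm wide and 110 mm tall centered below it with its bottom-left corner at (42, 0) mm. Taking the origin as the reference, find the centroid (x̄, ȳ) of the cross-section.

x̄ = 60.00 mm, ȳ = 75.57 mm

web: A = 36 × 110 = 3960.00, centroid at (60.00, 55.00).
flange: A = 120 × 16 = 1920.00, centroid at (60.00, 118.00).
ΣA = 5880.00 mm², ΣAx̄ = 352800.00 mm³, ΣAȳ = 444360.00 mm³.
x̄ = 352800.00/5880.00 = 60.00 mm; ȳ = 444360.00/5880.00 = 75.57 mm.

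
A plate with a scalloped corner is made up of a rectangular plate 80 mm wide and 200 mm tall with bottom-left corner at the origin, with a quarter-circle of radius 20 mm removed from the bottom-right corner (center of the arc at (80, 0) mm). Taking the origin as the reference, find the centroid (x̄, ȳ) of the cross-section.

x̄ = 39.37 mm, ȳ = 101.83 mm

plate: A = 80 × 200 = 16000.00, centroid at (40.00, 100.00).
removed quarter-circle: A = −¼π·20² = -314.16, centroid at (71.51, 8.49).
ΣA = 15685.84 mm²
ΣAx̄ = (16000.00)(40.00) + (-314.16)(71.51) = 617533.93 mm³
ΣAȳ = (16000.00)(100.00) + (-314.16)(8.49) = 1597333.33 mm³
x̄ = 617533.93 / 15685.84 = 39.37 mm
ȳ = 1597333.33 / 15685.84 = 101.83 mm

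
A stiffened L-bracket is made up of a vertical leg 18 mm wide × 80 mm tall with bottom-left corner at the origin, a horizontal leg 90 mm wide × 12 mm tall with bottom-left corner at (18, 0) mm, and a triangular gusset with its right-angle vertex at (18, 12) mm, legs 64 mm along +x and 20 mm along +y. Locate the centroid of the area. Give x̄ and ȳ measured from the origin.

x̄ = 33.60 mm, ȳ = 24.06 mm

vertical leg: A = 18 × 80 = 1440.00, centroid at (9.00, 40.00).
horizontal leg: A = 90 × 12 = 1080.00, centroid at (63.00, 6.00).
gusset: A = ½·64·20 = 640.00, centroid at (39.33, 18.67).
ΣA = 3160.00 mm², ΣAx̄ = 106173.33 mm³, ΣAȳ = 76026.67 mm³.
x̄ = 106173.33/3160.00 = 33.60 mm; ȳ = 76026.67/3160.00 = 24.06 mm.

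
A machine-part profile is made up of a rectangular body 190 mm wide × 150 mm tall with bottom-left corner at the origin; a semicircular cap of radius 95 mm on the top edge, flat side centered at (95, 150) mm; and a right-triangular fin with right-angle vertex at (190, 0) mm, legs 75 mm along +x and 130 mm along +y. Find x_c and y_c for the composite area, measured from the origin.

Part | A | x̄ᵢ | ȳᵢ | A·x̄ᵢ | A·ȳᵢ
rectangular body | 28500.00 | 95.00 | 75.00 | 2707500.00 | 2137500.00
semicircular top | 14176.44 | 95.00 | 190.32 | 1346761.50 | 2698048.86
triangular fin | 4875.00 | 215.00 | 43.33 | 1048125.00 | 211250.00
Σ | 47551.44 |  |  | 5102386.50 | 5046798.86
x_c = 5102386.50 / 47551.44 = 107.30 mm
y_c = 5046798.86 / 47551.44 = 106.13 mm

x_c = 107.30 mm, y_c = 106.13 mm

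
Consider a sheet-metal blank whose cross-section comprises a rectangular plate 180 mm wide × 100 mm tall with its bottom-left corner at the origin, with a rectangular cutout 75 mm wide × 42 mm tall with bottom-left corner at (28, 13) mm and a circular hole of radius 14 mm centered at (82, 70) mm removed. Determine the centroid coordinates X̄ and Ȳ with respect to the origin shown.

Part | A | x̄ᵢ | ȳᵢ | A·x̄ᵢ | A·ȳᵢ
plate | 18000.00 | 90.00 | 50.00 | 1620000.00 | 900000.00
hole 1 | -3150.00 | 65.50 | 34.00 | -206325.00 | -107100.00
hole 2 | -615.75 | 82.00 | 70.00 | -50491.68 | -43102.65
Σ | 14234.25 |  |  | 1363183.32 | 749797.35
X̄ = 1363183.32 / 14234.25 = 95.77 mm
Ȳ = 749797.35 / 14234.25 = 52.68 mm

X̄ = 95.77 mm, Ȳ = 52.68 mm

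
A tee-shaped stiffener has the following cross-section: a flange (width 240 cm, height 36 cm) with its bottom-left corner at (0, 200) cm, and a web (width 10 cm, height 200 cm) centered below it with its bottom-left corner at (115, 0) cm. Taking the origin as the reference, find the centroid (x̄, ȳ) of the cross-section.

x̄ = 120.00 cm, ȳ = 195.82 cm

web: A = 10 × 200 = 2000.00, centroid at (120.00, 100.00).
flange: A = 240 × 36 = 8640.00, centroid at (120.00, 218.00).
ΣA = 10640.00 cm², ΣAx̄ = 1276800.00 cm³, ΣAȳ = 2083520.00 cm³.
x̄ = 1276800.00/10640.00 = 120.00 cm; ȳ = 2083520.00/10640.00 = 195.82 cm.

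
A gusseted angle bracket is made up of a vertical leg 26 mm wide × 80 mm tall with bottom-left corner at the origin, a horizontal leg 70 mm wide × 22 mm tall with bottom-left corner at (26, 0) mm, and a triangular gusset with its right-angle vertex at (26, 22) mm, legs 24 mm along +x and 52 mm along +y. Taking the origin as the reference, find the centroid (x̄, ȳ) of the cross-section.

Part | A | x̄ᵢ | ȳᵢ | A·x̄ᵢ | A·ȳᵢ
vertical leg | 2080.00 | 13.00 | 40.00 | 27040.00 | 83200.00
horizontal leg | 1540.00 | 61.00 | 11.00 | 93940.00 | 16940.00
gusset | 624.00 | 34.00 | 39.33 | 21216.00 | 24544.00
Σ | 4244.00 |  |  | 142196.00 | 124684.00
x̄ = 142196.00 / 4244.00 = 33.51 mm
ȳ = 124684.00 / 4244.00 = 29.38 mm

x̄ = 33.51 mm, ȳ = 29.38 mm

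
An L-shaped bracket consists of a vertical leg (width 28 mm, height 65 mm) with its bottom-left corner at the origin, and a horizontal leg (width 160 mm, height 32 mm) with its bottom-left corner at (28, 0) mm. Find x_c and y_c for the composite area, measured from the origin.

Part | A | x̄ᵢ | ȳᵢ | A·x̄ᵢ | A·ȳᵢ
vertical leg | 1820.00 | 14.00 | 32.50 | 25480.00 | 59150.00
horizontal leg | 5120.00 | 108.00 | 16.00 | 552960.00 | 81920.00
Σ | 6940.00 |  |  | 578440.00 | 141070.00
x_c = 578440.00 / 6940.00 = 83.35 mm
y_c = 141070.00 / 6940.00 = 20.33 mm

x_c = 83.35 mm, y_c = 20.33 mm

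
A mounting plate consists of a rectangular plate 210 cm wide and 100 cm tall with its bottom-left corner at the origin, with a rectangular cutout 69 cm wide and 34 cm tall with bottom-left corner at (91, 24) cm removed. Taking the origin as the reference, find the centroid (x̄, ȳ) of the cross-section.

x̄ = 102.42 cm, ȳ = 51.13 cm

plate: A = 210 × 100 = 21000.00, centroid at (105.00, 50.00).
hole: A = −(69 × 34) = -2346.00, centroid at (125.50, 41.00).
ΣA = 18654.00 cm², ΣAx̄ = 1910577.00 cm³, ΣAȳ = 953814.00 cm³.
x̄ = 1910577.00/18654.00 = 102.42 cm; ȳ = 953814.00/18654.00 = 51.13 cm.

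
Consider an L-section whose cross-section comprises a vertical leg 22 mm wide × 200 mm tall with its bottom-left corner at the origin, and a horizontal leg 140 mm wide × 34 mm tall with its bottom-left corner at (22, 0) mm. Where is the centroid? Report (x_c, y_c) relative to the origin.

vertical leg: A = 22 × 200 = 4400.00, centroid at (11.00, 100.00).
horizontal leg: A = 140 × 34 = 4760.00, centroid at (92.00, 17.00).
ΣA = 9160.00 mm²
ΣAx_c = (4400.00)(11.00) + (4760.00)(92.00) = 486320.00 mm³
ΣAy_c = (4400.00)(100.00) + (4760.00)(17.00) = 520920.00 mm³
x_c = 486320.00 / 9160.00 = 53.09 mm
y_c = 520920.00 / 9160.00 = 56.87 mm

x_c = 53.09 mm, y_c = 56.87 mm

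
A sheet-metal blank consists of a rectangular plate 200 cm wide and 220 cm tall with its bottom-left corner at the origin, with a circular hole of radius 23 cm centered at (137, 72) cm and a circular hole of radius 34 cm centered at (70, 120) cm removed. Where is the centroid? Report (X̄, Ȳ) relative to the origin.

Part | A | x̄ᵢ | ȳᵢ | A·x̄ᵢ | A·ȳᵢ
plate | 44000.00 | 100.00 | 110.00 | 4400000.00 | 4840000.00
hole 1 | -1661.90 | 137.00 | 72.00 | -227680.64 | -119656.98
hole 2 | -3631.68 | 70.00 | 120.00 | -254217.68 | -435801.73
Σ | 38706.42 |  |  | 3918101.68 | 4284541.29
X̄ = 3918101.68 / 38706.42 = 101.23 cm
Ȳ = 4284541.29 / 38706.42 = 110.69 cm

X̄ = 101.23 cm, Ȳ = 110.69 cm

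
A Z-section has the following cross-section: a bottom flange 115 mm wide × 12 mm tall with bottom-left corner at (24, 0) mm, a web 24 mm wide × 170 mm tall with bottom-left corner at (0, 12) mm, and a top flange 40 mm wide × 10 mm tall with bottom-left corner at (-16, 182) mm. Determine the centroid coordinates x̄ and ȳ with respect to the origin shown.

x̄ = 27.82 mm, ȳ = 81.71 mm

bottom flange: A = 115 × 12 = 1380.00, centroid at (81.50, 6.00).
web: A = 24 × 170 = 4080.00, centroid at (12.00, 97.00).
top flange: A = 40 × 10 = 400.00, centroid at (4.00, 187.00).
ΣA = 5860.00 mm²
ΣAx̄ = (1380.00)(81.50) + (4080.00)(12.00) + (400.00)(4.00) = 163030.00 mm³
ΣAȳ = (1380.00)(6.00) + (4080.00)(97.00) + (400.00)(187.00) = 478840.00 mm³
x̄ = 163030.00 / 5860.00 = 27.82 mm
ȳ = 478840.00 / 5860.00 = 81.71 mm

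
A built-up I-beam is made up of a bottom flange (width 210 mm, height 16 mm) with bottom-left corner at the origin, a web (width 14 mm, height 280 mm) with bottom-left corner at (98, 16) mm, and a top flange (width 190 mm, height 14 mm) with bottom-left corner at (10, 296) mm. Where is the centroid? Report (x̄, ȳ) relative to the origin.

x̄ = 105.00 mm, ȳ = 145.31 mm

Part | A | x̄ᵢ | ȳᵢ | A·x̄ᵢ | A·ȳᵢ
bottom flange | 3360.00 | 105.00 | 8.00 | 352800.00 | 26880.00
web | 3920.00 | 105.00 | 156.00 | 411600.00 | 611520.00
top flange | 2660.00 | 105.00 | 303.00 | 279300.00 | 805980.00
Σ | 9940.00 |  |  | 1043700.00 | 1444380.00
x̄ = 1043700.00 / 9940.00 = 105.00 mm
ȳ = 1444380.00 / 9940.00 = 145.31 mm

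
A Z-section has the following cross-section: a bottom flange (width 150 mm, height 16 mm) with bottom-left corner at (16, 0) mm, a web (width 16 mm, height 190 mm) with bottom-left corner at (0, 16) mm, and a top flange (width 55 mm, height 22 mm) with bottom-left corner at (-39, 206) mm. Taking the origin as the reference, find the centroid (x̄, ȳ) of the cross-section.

Part | A | x̄ᵢ | ȳᵢ | A·x̄ᵢ | A·ȳᵢ
bottom flange | 2400.00 | 91.00 | 8.00 | 218400.00 | 19200.00
web | 3040.00 | 8.00 | 111.00 | 24320.00 | 337440.00
top flange | 1210.00 | -11.50 | 217.00 | -13915.00 | 262570.00
Σ | 6650.00 |  |  | 228805.00 | 619210.00
x̄ = 228805.00 / 6650.00 = 34.41 mm
ȳ = 619210.00 / 6650.00 = 93.11 mm

x̄ = 34.41 mm, ȳ = 93.11 mm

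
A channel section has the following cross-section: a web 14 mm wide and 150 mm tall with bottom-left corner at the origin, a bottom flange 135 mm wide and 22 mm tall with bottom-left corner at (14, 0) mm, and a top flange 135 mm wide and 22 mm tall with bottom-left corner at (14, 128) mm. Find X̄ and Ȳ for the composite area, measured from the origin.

X̄ = 62.04 mm, Ȳ = 75.00 mm

web: A = 14 × 150 = 2100.00, centroid at (7.00, 75.00).
bottom flange: A = 135 × 22 = 2970.00, centroid at (81.50, 11.00).
top flange: A = 135 × 22 = 2970.00, centroid at (81.50, 139.00).
ΣA = 8040.00 mm², ΣAX̄ = 498810.00 mm³, ΣAȲ = 603000.00 mm³.
X̄ = 498810.00/8040.00 = 62.04 mm; Ȳ = 603000.00/8040.00 = 75.00 mm.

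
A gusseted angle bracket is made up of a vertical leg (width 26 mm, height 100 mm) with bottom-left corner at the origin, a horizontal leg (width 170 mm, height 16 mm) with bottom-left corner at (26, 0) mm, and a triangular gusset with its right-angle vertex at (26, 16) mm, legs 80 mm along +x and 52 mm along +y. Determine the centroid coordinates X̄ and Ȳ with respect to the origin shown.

X̄ = 60.17 mm, Ȳ = 29.88 mm

vertical leg: A = 26 × 100 = 2600.00, centroid at (13.00, 50.00).
horizontal leg: A = 170 × 16 = 2720.00, centroid at (111.00, 8.00).
gusset: A = ½·80·52 = 2080.00, centroid at (52.67, 33.33).
ΣA = 7400.00 mm²
ΣAX̄ = (2600.00)(13.00) + (2720.00)(111.00) + (2080.00)(52.67) = 445266.67 mm³
ΣAȲ = (2600.00)(50.00) + (2720.00)(8.00) + (2080.00)(33.33) = 221093.33 mm³
X̄ = 445266.67 / 7400.00 = 60.17 mm
Ȳ = 221093.33 / 7400.00 = 29.88 mm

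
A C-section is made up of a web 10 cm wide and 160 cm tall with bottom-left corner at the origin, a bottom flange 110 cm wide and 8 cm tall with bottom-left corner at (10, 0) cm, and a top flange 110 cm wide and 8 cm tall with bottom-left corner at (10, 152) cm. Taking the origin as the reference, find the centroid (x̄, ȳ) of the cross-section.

x̄ = 36.43 cm, ȳ = 80.00 cm

web: A = 10 × 160 = 1600.00, centroid at (5.00, 80.00).
bottom flange: A = 110 × 8 = 880.00, centroid at (65.00, 4.00).
top flange: A = 110 × 8 = 880.00, centroid at (65.00, 156.00).
ΣA = 3360.00 cm²
ΣAx̄ = (1600.00)(5.00) + (880.00)(65.00) + (880.00)(65.00) = 122400.00 cm³
ΣAȳ = (1600.00)(80.00) + (880.00)(4.00) + (880.00)(156.00) = 268800.00 cm³
x̄ = 122400.00 / 3360.00 = 36.43 cm
ȳ = 268800.00 / 3360.00 = 80.00 cm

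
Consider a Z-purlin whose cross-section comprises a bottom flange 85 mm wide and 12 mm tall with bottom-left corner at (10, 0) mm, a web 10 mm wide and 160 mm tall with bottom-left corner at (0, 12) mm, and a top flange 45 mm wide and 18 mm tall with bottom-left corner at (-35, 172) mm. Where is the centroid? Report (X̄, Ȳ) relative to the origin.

X̄ = 14.99 mm, Ȳ = 87.44 mm

bottom flange: A = 85 × 12 = 1020.00, centroid at (52.50, 6.00).
web: A = 10 × 160 = 1600.00, centroid at (5.00, 92.00).
top flange: A = 45 × 18 = 810.00, centroid at (-12.50, 181.00).
ΣA = 3430.00 mm², ΣAX̄ = 51425.00 mm³, ΣAȲ = 299930.00 mm³.
X̄ = 51425.00/3430.00 = 14.99 mm; Ȳ = 299930.00/3430.00 = 87.44 mm.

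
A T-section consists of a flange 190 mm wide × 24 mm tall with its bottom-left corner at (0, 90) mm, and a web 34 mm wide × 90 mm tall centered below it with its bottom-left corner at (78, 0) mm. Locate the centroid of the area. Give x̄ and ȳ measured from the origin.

web: A = 34 × 90 = 3060.00, centroid at (95.00, 45.00).
flange: A = 190 × 24 = 4560.00, centroid at (95.00, 102.00).
ΣA = 7620.00 mm², ΣAx̄ = 723900.00 mm³, ΣAȳ = 602820.00 mm³.
x̄ = 723900.00/7620.00 = 95.00 mm; ȳ = 602820.00/7620.00 = 79.11 mm.

x̄ = 95.00 mm, ȳ = 79.11 mm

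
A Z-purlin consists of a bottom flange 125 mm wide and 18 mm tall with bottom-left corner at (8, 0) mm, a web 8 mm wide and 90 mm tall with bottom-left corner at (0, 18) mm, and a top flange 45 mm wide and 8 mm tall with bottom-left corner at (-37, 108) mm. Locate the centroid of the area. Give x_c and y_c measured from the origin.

bottom flange: A = 125 × 18 = 2250.00, centroid at (70.50, 9.00).
web: A = 8 × 90 = 720.00, centroid at (4.00, 63.00).
top flange: A = 45 × 8 = 360.00, centroid at (-14.50, 112.00).
ΣA = 3330.00 mm², ΣAx_c = 156285.00 mm³, ΣAy_c = 105930.00 mm³.
x_c = 156285.00/3330.00 = 46.93 mm; y_c = 105930.00/3330.00 = 31.81 mm.

x_c = 46.93 mm, y_c = 31.81 mm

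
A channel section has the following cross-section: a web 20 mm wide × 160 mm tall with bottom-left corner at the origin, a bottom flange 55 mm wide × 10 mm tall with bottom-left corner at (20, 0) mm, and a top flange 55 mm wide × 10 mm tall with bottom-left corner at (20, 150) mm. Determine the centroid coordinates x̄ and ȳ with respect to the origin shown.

x̄ = 19.59 mm, ȳ = 80.00 mm

web: A = 20 × 160 = 3200.00, centroid at (10.00, 80.00).
bottom flange: A = 55 × 10 = 550.00, centroid at (47.50, 5.00).
top flange: A = 55 × 10 = 550.00, centroid at (47.50, 155.00).
ΣA = 4300.00 mm², ΣAx̄ = 84250.00 mm³, ΣAȳ = 344000.00 mm³.
x̄ = 84250.00/4300.00 = 19.59 mm; ȳ = 344000.00/4300.00 = 80.00 mm.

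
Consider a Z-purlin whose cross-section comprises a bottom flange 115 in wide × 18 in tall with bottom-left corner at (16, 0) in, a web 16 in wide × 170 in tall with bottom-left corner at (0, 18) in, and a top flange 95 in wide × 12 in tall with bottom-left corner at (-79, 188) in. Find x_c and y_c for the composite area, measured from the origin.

bottom flange: A = 115 × 18 = 2070.00, centroid at (73.50, 9.00).
web: A = 16 × 170 = 2720.00, centroid at (8.00, 103.00).
top flange: A = 95 × 12 = 1140.00, centroid at (-31.50, 194.00).
ΣA = 5930.00 in²
ΣAx_c = (2070.00)(73.50) + (2720.00)(8.00) + (1140.00)(-31.50) = 137995.00 in³
ΣAy_c = (2070.00)(9.00) + (2720.00)(103.00) + (1140.00)(194.00) = 519950.00 in³
x_c = 137995.00 / 5930.00 = 23.27 in
y_c = 519950.00 / 5930.00 = 87.68 in

x_c = 23.27 in, y_c = 87.68 in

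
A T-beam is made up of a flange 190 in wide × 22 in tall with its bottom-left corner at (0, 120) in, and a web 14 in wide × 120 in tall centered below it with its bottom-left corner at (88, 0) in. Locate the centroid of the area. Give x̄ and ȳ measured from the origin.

web: A = 14 × 120 = 1680.00, centroid at (95.00, 60.00).
flange: A = 190 × 22 = 4180.00, centroid at (95.00, 131.00).
ΣA = 5860.00 in²
ΣAx̄ = (1680.00)(95.00) + (4180.00)(95.00) = 556700.00 in³
ΣAȳ = (1680.00)(60.00) + (4180.00)(131.00) = 648380.00 in³
x̄ = 556700.00 / 5860.00 = 95.00 in
ȳ = 648380.00 / 5860.00 = 110.65 in

x̄ = 95.00 in, ȳ = 110.65 in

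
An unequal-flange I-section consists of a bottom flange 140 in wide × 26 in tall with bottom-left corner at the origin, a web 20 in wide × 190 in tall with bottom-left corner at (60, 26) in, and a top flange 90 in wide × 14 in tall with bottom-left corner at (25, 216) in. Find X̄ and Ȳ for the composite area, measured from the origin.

bottom flange: A = 140 × 26 = 3640.00, centroid at (70.00, 13.00).
web: A = 20 × 190 = 3800.00, centroid at (70.00, 121.00).
top flange: A = 90 × 14 = 1260.00, centroid at (70.00, 223.00).
ΣA = 8700.00 in²
ΣAX̄ = (3640.00)(70.00) + (3800.00)(70.00) + (1260.00)(70.00) = 609000.00 in³
ΣAȲ = (3640.00)(13.00) + (3800.00)(121.00) + (1260.00)(223.00) = 788100.00 in³
X̄ = 609000.00 / 8700.00 = 70.00 in
Ȳ = 788100.00 / 8700.00 = 90.59 in

X̄ = 70.00 in, Ȳ = 90.59 in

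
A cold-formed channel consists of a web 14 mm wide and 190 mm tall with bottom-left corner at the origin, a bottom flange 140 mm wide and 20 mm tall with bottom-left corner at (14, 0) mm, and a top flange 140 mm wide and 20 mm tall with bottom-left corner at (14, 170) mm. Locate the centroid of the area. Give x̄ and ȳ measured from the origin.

Part | A | x̄ᵢ | ȳᵢ | A·x̄ᵢ | A·ȳᵢ
web | 2660.00 | 7.00 | 95.00 | 18620.00 | 252700.00
bottom flange | 2800.00 | 84.00 | 10.00 | 235200.00 | 28000.00
top flange | 2800.00 | 84.00 | 180.00 | 235200.00 | 504000.00
Σ | 8260.00 |  |  | 489020.00 | 784700.00
x̄ = 489020.00 / 8260.00 = 59.20 mm
ȳ = 784700.00 / 8260.00 = 95.00 mm

x̄ = 59.20 mm, ȳ = 95.00 mm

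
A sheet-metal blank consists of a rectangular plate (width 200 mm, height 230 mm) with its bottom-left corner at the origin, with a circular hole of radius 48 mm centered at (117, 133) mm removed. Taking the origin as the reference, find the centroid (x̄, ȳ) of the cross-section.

x̄ = 96.83 mm, ȳ = 111.64 mm

Part | A | x̄ᵢ | ȳᵢ | A·x̄ᵢ | A·ȳᵢ
plate | 46000.00 | 100.00 | 115.00 | 4600000.00 | 5290000.00
hole | -7238.23 | 117.00 | 133.00 | -846872.85 | -962684.52
Σ | 38761.77 |  |  | 3753127.15 | 4327315.48
x̄ = 3753127.15 / 38761.77 = 96.83 mm
ȳ = 4327315.48 / 38761.77 = 111.64 mm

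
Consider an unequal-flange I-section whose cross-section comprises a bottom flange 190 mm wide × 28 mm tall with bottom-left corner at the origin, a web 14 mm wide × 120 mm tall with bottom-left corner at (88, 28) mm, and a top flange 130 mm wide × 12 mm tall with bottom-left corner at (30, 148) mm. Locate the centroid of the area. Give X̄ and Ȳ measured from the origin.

X̄ = 95.00 mm, Ȳ = 54.04 mm

bottom flange: A = 190 × 28 = 5320.00, centroid at (95.00, 14.00).
web: A = 14 × 120 = 1680.00, centroid at (95.00, 88.00).
top flange: A = 130 × 12 = 1560.00, centroid at (95.00, 154.00).
ΣA = 8560.00 mm², ΣAX̄ = 813200.00 mm³, ΣAȲ = 462560.00 mm³.
X̄ = 813200.00/8560.00 = 95.00 mm; Ȳ = 462560.00/8560.00 = 54.04 mm.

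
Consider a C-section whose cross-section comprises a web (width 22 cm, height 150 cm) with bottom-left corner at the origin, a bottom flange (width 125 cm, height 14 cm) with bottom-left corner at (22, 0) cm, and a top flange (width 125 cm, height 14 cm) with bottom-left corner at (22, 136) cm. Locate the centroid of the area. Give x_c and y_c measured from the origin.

x_c = 48.83 cm, y_c = 75.00 cm

Part | A | x̄ᵢ | ȳᵢ | A·x̄ᵢ | A·ȳᵢ
web | 3300.00 | 11.00 | 75.00 | 36300.00 | 247500.00
bottom flange | 1750.00 | 84.50 | 7.00 | 147875.00 | 12250.00
top flange | 1750.00 | 84.50 | 143.00 | 147875.00 | 250250.00
Σ | 6800.00 |  |  | 332050.00 | 510000.00
x_c = 332050.00 / 6800.00 = 48.83 cm
y_c = 510000.00 / 6800.00 = 75.00 cm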